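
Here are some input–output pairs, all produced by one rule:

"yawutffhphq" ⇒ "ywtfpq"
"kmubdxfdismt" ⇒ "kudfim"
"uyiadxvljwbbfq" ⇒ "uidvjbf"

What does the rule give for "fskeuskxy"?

The rule is to keep every other character starting from the first (positions 1st, 3rd, 5th, ...).
Doing the same to "fskeuskxy": "fkuky".

fkuky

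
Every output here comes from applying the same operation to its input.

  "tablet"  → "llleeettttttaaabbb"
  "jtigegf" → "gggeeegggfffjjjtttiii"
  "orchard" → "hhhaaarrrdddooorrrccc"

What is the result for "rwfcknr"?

The transformation: move the first 3 characters to the end (rotate left by 3), then repeat every character 3 times.
Applying both steps to "rwfcknr": "cknrrwf", then "ccckkknnnrrrrrrwwwfff".
(Check on "tablet": → "lettab" → "llleeettttttaaabbb" ✓)

ccckkknnnrrrrrrwwwfff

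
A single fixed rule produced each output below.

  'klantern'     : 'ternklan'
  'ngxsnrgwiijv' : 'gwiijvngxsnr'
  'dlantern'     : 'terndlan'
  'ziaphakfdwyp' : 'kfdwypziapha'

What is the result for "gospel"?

pelgos

The pattern: swap the front and back halves of the string.
Doing the same to "gospel": "pelgos".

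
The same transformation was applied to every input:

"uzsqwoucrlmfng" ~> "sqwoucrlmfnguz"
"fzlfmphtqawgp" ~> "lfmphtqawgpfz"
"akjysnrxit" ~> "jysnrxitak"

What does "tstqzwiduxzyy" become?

tqzwiduxzyyts

Rule — move the first 2 characters to the end (rotate left by 2).
Applying that to "tstqzwiduxzyy" gives "tqzwiduxzyyts".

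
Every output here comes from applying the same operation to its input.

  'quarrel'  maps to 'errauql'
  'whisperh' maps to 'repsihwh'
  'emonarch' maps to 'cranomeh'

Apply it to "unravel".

Each output is the input with this applied: move the last character to the front, then reverse the string.
"unravel" → "lunrave" → "evarnul".

evarnul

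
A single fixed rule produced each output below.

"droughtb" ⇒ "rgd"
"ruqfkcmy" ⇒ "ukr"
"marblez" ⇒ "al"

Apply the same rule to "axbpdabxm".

Each output is the input with this applied: swap the first and last characters, then keep one character in every 3, starting at position 2 (positions 2nd, 5th, 8th, ...).
On "axbpdabxm": the first step gives "mxbpdabxa", and the second then gives "xdx".
(Check on "marblez": → "zarblem" → "al" ✓)

xdx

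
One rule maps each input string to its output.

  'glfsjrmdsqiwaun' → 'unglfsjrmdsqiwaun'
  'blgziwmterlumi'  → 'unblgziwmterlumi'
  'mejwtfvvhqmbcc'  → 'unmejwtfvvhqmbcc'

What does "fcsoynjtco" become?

unfcsoynjtco

What's happening: prepend "un".
"fcsoynjtco" → "unfcsoynjtco".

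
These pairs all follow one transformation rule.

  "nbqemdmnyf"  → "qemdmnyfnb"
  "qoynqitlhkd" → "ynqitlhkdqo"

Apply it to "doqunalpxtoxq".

Looking at the pairs, the operation is to move the first 2 characters to the end (rotate left by 2).
Doing the same to "doqunalpxtoxq": "qunalpxtoxqdo".

qunalpxtoxqdo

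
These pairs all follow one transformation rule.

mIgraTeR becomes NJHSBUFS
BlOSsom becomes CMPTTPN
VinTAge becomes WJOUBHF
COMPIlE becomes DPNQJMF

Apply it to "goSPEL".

Rule — shift every letter 1 place forward in the alphabet (wrapping around), then convert every letter to uppercase.
Applying both steps to "goSPEL": "hpTQFM", then "HPTQFM".

HPTQFM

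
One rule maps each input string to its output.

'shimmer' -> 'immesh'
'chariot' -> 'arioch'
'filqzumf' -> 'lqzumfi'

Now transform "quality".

alitqu

The pattern: delete the last character, then move the first 2 characters to the end (rotate left by 2).
"quality" → "qualit" → "alitqu".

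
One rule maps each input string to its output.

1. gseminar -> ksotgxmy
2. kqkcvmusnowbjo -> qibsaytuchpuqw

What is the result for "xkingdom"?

The transformation: move the first 2 characters to the end (rotate left by 2), then shift every letter 6 places forward in the alphabet (wrapping around).
On "xkingdom": the first step gives "ingdomxk", and the second then gives "otmjusdq".

otmjusdq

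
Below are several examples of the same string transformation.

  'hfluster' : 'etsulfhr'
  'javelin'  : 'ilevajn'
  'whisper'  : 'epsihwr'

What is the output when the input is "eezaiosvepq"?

In each case the input is transformed by: move the last character to the front, then reverse the string.
Applying both steps to "eezaiosvepq": "qeezaiosvep", then "pevsoiazeeq".
(Check on "javelin": → "njaveli" → "ilevajn" ✓)

pevsoiazeeq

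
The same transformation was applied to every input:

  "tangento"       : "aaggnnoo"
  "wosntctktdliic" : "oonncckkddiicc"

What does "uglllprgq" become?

ggllppgg

What's happening: keep every other character starting from the second (positions 2nd, 4th, 6th, ...), then double every character.
For "uglllprgq", step one produces "glpg"; step two turns that into "ggllppgg".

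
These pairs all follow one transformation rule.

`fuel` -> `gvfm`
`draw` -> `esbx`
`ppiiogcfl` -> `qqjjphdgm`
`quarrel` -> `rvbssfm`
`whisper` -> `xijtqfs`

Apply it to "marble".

In each case the input is transformed by: shift every letter 1 place forward in the alphabet (wrapping around).
Applying that to "marble" gives "nbscmf".

nbscmf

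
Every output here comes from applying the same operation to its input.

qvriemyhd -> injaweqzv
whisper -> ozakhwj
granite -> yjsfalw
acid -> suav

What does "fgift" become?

xyaxl

Each output is the input with this applied: shift every letter 8 places backward in the alphabet (wrapping around).
On "fgift" that produces "xyaxl".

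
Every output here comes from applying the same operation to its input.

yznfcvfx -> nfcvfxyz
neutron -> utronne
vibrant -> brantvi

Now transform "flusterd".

Each output is the input with this applied: move the first 2 characters to the end (rotate left by 2).
On "flusterd" that produces "usterdfl".

usterdfl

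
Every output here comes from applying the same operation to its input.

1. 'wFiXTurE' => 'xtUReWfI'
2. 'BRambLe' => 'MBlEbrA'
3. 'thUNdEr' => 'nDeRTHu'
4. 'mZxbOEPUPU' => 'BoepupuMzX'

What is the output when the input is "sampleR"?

Each output is the input with this applied: flip the case of every letter, then move the first 3 characters to the end (rotate left by 3).
"sampleR" → "SAMPLEr" → "PLErSAM".

PLErSAM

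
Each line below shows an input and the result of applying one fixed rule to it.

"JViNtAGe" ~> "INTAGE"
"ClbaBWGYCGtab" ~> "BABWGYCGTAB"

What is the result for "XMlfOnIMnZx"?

LFONIMNZX

Each output is the input with this applied: delete the first 2 characters, then convert every letter to uppercase.
Starting from "XMlfOnIMnZx": after the first operation, "lfOnIMnZx"; after the second, "LFONIMNZX".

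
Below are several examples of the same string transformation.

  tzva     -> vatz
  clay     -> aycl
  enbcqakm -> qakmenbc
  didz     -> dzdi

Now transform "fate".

tefa

What's happening: swap the front and back halves of the string.
Applying that to "fate" gives "tefa".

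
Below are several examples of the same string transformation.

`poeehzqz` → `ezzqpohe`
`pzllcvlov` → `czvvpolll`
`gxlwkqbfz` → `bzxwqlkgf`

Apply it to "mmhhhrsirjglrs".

gssrrrmmljihhh

In each case the input is transformed by: sort the characters into reverse alphabetical order, then move the last character to the front.
Starting from "mmhhhrsirjglrs": after the first operation, "ssrrrmmljihhhg"; after the second, "gssrrrmmljihhh".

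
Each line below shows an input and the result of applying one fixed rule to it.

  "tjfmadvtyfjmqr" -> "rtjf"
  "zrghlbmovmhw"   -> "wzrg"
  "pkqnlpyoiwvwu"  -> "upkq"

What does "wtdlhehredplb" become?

bwtd

The transformation: move the last character to the front, then keep only the first 4 characters.
Doing the same to "wtdlhehredplb": "bwtd".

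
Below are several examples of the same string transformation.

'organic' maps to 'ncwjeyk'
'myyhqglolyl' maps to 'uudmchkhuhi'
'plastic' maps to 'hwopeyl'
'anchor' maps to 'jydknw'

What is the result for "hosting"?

kopejcd

The pattern: move the first character to the end, then shift every letter 4 places backward in the alphabet (wrapping around).
For "hosting", step one produces "ostingh"; step two turns that into "kopejcd".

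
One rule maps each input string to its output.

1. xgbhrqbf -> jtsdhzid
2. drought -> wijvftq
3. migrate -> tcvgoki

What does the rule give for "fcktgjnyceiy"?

vilpaegkahem

Each output is the input with this applied: shift every letter 2 places forward in the alphabet (wrapping around), then move the first 3 characters to the end (rotate left by 3).
For "fcktgjnyceiy", step one produces "hemvilpaegka"; step two turns that into "vilpaegkahem".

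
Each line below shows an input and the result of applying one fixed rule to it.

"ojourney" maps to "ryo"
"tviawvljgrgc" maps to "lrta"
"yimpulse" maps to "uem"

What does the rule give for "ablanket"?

Looking at the pairs, the operation is to swap the front and back halves of the string, then keep one character in every 3, starting at position 1 (positions 1st, 4th, 7th, ...).
Working it through for "ablanket": intermediate "nketabla", final "ntl".

ntl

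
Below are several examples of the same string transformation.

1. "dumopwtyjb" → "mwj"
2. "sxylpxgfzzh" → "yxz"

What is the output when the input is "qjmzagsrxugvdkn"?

Looking at the pairs, the operation is to keep one character in every 3, starting at position 3 (positions 3rd, 6th, 9th, ...).
So "qjmzagsrxugvdkn" becomes "mgxvn".

mgxvn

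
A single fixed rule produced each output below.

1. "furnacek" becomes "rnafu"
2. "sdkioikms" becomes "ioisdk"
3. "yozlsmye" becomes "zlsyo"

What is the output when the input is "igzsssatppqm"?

What's happening: delete the last 3 characters, then move the last 3 characters to the front (rotate right by 3).
Applying both steps to "igzsssatppqm": "igzsssatp", then "atpigzsss".
(Check on "furnacek": → "furna" → "rnafu" ✓)

atpigzsss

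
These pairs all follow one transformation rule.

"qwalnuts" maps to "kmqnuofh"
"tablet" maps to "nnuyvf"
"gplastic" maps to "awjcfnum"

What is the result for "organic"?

The transformation: shift every letter 6 places backward in the alphabet (wrapping around), then take characters alternately from the front and the back (1st, last, 2nd, 2nd-last, ...).
"organic" → "ilauhcw" → "iwlcahu".

iwlcahu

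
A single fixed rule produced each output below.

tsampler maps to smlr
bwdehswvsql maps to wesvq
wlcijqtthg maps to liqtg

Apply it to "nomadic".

oai

Each output is the input with this applied: keep every other character starting from the second (positions 2nd, 4th, 6th, ...).
For "nomadic" the result is "oai".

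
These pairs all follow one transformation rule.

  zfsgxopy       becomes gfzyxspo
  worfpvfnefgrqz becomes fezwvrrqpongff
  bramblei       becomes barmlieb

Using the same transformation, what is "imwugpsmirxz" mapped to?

igzxwusrpmmi

The rule is to sort the characters into reverse alphabetical order, then move the last 2 characters to the front (rotate right by 2).
For "imwugpsmirxz", step one produces "zxwusrpmmiig"; step two turns that into "igzxwusrpmmi".
(Check on "zfsgxopy": → "zyxspogf" → "gfzyxspo" ✓)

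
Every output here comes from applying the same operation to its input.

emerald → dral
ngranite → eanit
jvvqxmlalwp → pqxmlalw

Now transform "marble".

Each output is the input with this applied: delete the first 3 characters, then move the last character to the front.
Applying that to "marble" gives "ebl".

ebl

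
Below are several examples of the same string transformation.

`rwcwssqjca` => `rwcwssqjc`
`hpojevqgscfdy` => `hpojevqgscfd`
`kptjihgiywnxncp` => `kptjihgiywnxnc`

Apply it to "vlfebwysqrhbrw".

vlfebwysqrhbr

What's happening: delete the last character.
So "vlfebwysqrhbrw" becomes "vlfebwysqrhbr".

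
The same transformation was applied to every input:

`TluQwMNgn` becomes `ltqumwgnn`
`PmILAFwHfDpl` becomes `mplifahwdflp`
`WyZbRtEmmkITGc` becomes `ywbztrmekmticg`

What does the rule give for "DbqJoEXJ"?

The transformation: swap each adjacent pair of characters (1↔2, 3↔4, ...), then convert every letter to lowercase.
Applying that to "DbqJoEXJ" gives "bdjqeojx".

bdjqeojx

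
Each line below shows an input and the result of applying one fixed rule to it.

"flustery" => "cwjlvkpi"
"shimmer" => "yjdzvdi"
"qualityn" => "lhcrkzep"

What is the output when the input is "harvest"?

What's happening: swap each adjacent pair of characters (1↔2, 3↔4, ...), then shift every letter 9 places backward in the alphabet (wrapping around).
"harvest" → "ahvrset" → "rymijvk".
(Check on "qualityn": → "uqlatiny" → "lhcrkzep" ✓)

rymijvk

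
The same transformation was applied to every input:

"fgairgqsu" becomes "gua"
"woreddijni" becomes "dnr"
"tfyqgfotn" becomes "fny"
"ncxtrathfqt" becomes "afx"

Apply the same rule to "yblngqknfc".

The rule is to keep one character in every 3, starting at position 3 (positions 3rd, 6th, 9th, ...), then move the first character to the end.
"yblngqknfc" → "lqf" → "qfl".
(Check on "fgairgqsu": → "agu" → "gua" ✓)

qfl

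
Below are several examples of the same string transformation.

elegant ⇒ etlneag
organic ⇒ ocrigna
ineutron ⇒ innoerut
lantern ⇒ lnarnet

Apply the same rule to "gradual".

The pattern: take characters alternately from the front and the back (1st, last, 2nd, 2nd-last, ...).
For "gradual" the result is "glraaud".

glraaud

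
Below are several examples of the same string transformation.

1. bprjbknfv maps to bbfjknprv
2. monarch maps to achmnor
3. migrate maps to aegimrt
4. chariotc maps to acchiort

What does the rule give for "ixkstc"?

cikstx

Each output is the input with this applied: sort the characters into alphabetical order.
On "ixkstc" that produces "cikstx".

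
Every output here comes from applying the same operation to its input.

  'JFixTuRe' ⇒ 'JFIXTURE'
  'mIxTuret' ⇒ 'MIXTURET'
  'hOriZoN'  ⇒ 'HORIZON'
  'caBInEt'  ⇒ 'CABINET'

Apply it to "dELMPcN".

DELMPCN

In each case the input is transformed by: convert every letter to uppercase.
So "dELMPcN" becomes "DELMPCN".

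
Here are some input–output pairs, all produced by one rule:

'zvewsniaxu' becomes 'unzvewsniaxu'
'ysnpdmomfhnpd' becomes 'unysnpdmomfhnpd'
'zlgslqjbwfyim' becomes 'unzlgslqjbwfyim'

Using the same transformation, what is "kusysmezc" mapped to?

Looking at the pairs, the operation is to prepend "un".
On "kusysmezc" that produces "unkusysmezc".

unkusysmezc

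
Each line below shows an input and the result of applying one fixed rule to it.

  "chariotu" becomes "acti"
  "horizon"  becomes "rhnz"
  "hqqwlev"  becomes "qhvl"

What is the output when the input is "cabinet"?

bctn

The transformation: keep every other character starting from the first (positions 1st, 3rd, 5th, ...), then swap each adjacent pair of characters (1↔2, 3↔4, ...).
On "cabinet": the first step gives "cbnt", and the second then gives "bctn".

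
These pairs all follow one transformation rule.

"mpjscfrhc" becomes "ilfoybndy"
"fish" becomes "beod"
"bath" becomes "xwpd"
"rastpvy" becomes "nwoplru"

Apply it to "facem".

What's happening: shift every letter 4 places backward in the alphabet (wrapping around).
"facem" → "bwyai".

bwyai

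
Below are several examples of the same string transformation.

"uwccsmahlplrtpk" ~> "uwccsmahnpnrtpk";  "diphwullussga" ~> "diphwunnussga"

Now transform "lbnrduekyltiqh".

The pattern: replace every "l" with "n".
So "lbnrduekyltiqh" becomes "nbnrduekyntiqh".

nbnrduekyntiqh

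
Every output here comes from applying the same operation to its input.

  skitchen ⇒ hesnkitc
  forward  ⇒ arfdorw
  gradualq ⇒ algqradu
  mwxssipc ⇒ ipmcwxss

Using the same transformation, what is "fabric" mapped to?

The pattern: swap the first and last characters, then move the last 3 characters to the front (rotate right by 3).
"fabric" → "cabrif" → "rifcab".

rifcab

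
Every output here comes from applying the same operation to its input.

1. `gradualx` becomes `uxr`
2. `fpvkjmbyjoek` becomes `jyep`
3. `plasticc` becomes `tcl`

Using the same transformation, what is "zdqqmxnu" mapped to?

In each case the input is transformed by: keep one character in every 3, starting at position 2 (positions 2nd, 5th, 8th, ...), then move the first character to the end.
On "zdqqmxnu" that produces "mud".
(Check on "plasticc": → "ltc" → "tcl" ✓)

mud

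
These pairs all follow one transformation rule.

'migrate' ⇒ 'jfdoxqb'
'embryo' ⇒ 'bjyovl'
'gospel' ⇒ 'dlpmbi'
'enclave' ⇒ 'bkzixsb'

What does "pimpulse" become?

mfjmripb

The rule is to shift every letter 3 places backward in the alphabet (wrapping around).
"pimpulse" → "mfjmripb".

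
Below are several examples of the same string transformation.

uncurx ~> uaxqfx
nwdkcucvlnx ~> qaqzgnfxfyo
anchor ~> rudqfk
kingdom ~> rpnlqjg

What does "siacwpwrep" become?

The rule is to shift every letter 3 places forward in the alphabet (wrapping around), then move the last 2 characters to the front (rotate right by 2).
"siacwpwrep" → "vldfzszuhs" → "hsvldfzszu".

hsvldfzszu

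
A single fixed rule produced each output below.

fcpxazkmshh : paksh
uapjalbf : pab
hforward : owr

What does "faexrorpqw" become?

errq

What's happening: keep every other character starting from the first (positions 1st, 3rd, 5th, ...), then delete the first character.
Doing the same to "faexrorpqw": "errq".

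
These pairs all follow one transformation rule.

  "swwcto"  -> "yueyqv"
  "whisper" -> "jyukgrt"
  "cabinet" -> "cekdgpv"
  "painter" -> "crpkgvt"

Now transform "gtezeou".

vibgqgw

The rule is to shift every letter 2 places forward in the alphabet (wrapping around), then swap each adjacent pair of characters (1↔2, 3↔4, ...).
Starting from "gtezeou": after the first operation, "ivgbgqw"; after the second, "vibgqgw".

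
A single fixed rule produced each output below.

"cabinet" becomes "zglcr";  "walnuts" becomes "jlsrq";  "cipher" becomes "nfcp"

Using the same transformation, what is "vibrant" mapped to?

zpylr

Rule — shift every letter 2 places backward in the alphabet (wrapping around), then delete the first 2 characters.
Applying that to "vibrant" gives "zpylr".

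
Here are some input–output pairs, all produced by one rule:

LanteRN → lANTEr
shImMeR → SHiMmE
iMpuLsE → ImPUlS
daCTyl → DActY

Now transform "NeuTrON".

nEUtRo

The transformation: delete the last character, then flip the case of every letter.
For "NeuTrON", step one produces "NeuTrO"; step two turns that into "nEUtRo".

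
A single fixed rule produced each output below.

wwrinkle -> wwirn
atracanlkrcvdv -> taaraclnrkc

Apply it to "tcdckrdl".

Each output is the input with this applied: delete the last 3 characters, then swap each adjacent pair of characters (1↔2, 3↔4, ...).
"tcdckrdl" → "ctcdk".

ctcdk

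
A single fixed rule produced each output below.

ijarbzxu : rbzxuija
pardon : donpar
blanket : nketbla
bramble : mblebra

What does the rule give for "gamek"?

Each output is the input with this applied: move the first 3 characters to the end (rotate left by 3).
Applying that to "gamek" gives "ekgam".

ekgam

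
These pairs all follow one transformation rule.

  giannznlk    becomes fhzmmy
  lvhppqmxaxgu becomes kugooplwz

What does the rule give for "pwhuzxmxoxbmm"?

ovgtywlwnw

In each case the input is transformed by: shift every letter 1 place backward in the alphabet (wrapping around), then delete the last 3 characters.
For "pwhuzxmxoxbmm" the result is "ovgtywlwnw".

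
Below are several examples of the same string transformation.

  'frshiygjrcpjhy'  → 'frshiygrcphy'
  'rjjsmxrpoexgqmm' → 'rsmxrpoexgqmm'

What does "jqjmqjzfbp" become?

The transformation: remove every "j".
On "jqjmqjzfbp" that produces "qmqzfbp".

qmqzfbp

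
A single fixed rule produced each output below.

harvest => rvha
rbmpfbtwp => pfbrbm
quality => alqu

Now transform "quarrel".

arqu

In each case the input is transformed by: delete the last 3 characters, then swap the front and back halves of the string.
"quarrel" → "quar" → "arqu".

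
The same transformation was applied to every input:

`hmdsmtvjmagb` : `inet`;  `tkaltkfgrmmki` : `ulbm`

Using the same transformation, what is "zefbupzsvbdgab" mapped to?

The transformation: shift every letter 1 place forward in the alphabet (wrapping around), then keep only the first 4 characters.
Working it through for "zefbupzsvbdgab": intermediate "afgcvqatwcehbc", final "afgc".
(Check on "tkaltkfgrmmki": → "ulbmulghsnnlj" → "ulbm" ✓)

afgc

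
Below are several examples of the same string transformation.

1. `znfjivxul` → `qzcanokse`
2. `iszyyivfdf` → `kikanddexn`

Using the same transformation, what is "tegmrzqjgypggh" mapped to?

mlludlovewrljy

In each case the input is transformed by: reverse the string, then shift every letter 5 places forward in the alphabet (wrapping around).
"tegmrzqjgypggh" → "mlludlovewrljy".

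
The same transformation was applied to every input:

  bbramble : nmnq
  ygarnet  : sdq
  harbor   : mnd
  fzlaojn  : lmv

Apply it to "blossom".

xea

The rule is to shift every letter 12 places forward in the alphabet (wrapping around), then keep every other character starting from the second (positions 2nd, 4th, 6th, ...).
On "blossom": the first step gives "nxaeeay", and the second then gives "xea".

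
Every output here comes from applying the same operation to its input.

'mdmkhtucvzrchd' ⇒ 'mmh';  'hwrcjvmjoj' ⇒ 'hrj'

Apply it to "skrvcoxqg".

The transformation: keep every other character starting from the first (positions 1st, 3rd, 5th, ...), then keep only the first 3 characters.
On "skrvcoxqg": the first step gives "srcxg", and the second then gives "src".

src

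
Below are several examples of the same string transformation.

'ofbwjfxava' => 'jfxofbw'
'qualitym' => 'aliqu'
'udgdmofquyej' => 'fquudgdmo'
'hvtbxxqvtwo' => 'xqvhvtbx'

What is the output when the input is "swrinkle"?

Each output is the input with this applied: delete the last 3 characters, then move the last 3 characters to the front (rotate right by 3).
Applying both steps to "swrinkle": "swrin", then "rinsw".

rinsw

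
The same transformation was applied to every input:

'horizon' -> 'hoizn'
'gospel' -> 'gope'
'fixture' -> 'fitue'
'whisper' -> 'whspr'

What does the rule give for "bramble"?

Rule — double every character, then keep one character in every 3, starting at position 1 (positions 1st, 4th, 7th, ...).
Applying that to "bramble" gives "brmbe".

brmbe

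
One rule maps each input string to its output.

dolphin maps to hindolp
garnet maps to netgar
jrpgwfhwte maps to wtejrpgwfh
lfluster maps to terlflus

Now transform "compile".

Each output is the input with this applied: move the last 3 characters to the front (rotate right by 3).
"compile" → "ilecomp".

ilecomp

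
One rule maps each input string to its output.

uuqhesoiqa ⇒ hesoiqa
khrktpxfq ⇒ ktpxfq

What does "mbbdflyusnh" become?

dflyusnh

Each output is the input with this applied: delete the first 3 characters.
So "mbbdflyusnh" becomes "dflyusnh".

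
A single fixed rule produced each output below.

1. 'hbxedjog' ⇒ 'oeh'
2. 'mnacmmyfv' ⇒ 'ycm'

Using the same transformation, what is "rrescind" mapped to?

The rule is to keep one character in every 3, starting at position 1 (positions 1st, 4th, 7th, ...), then reverse the string.
Doing the same to "rrescind": "nsr".

nsr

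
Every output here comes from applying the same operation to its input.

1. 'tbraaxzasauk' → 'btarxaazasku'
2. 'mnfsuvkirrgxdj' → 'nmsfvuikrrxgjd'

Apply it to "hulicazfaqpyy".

uhilacfzqaypy

The rule is to swap each adjacent pair of characters (1↔2, 3↔4, ...).
Applying that to "hulicazfaqpyy" gives "uhilacfzqaypy".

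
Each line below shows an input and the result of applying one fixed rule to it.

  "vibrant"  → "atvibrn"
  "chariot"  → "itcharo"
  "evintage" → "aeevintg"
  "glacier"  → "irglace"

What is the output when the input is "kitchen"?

Looking at the pairs, the operation is to move the last 2 characters to the front (rotate right by 2), then swap the first and last characters.
Applying both steps to "kitchen": "enkitch", then "hnkitce".

hnkitce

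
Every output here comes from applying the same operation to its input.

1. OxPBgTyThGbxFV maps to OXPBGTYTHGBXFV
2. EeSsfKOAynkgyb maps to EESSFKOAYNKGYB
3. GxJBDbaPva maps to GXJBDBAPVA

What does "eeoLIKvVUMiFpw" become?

The transformation: convert every letter to uppercase.
For "eeoLIKvVUMiFpw" the result is "EEOLIKVVUMIFPW".

EEOLIKVVUMIFPW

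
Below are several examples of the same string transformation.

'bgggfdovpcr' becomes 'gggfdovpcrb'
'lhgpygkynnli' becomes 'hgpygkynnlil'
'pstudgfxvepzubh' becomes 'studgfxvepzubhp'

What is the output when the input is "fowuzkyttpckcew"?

owuzkyttpckcewf

What's happening: move the first character to the end.
"fowuzkyttpckcew" → "owuzkyttpckcewf".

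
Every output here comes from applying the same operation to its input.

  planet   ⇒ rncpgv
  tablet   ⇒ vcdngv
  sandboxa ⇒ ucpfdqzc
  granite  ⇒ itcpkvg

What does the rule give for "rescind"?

tguekpf

Each output is the input with this applied: shift every letter 2 places forward in the alphabet (wrapping around).
On "rescind" that produces "tguekpf".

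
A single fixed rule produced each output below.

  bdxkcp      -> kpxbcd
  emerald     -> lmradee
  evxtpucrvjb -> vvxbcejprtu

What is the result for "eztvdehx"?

Each output is the input with this applied: sort the characters into alphabetical order, then move the last 3 characters to the front (rotate right by 3).
Applying both steps to "eztvdehx": "deehtvxz", then "vxzdeeht".

vxzdeeht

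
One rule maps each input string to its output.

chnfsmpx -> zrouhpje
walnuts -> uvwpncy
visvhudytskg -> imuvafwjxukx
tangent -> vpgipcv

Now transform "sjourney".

The transformation: shift every letter 2 places forward in the alphabet (wrapping around), then reverse the string.
Starting from "sjourney": after the first operation, "ulqwtpga"; after the second, "agptwqlu".

agptwqlu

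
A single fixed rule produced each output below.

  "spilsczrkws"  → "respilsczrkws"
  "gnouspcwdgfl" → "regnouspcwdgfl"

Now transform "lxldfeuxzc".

relxldfeuxzc

Each output is the input with this applied: prepend "re".
Applying that to "lxldfeuxzc" gives "relxldfeuxzc".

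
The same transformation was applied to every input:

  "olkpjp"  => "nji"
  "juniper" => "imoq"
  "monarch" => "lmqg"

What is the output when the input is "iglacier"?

hkbd

Each output is the input with this applied: keep every other character starting from the first (positions 1st, 3rd, 5th, ...), then shift every letter 1 place backward in the alphabet (wrapping around).
For "iglacier", step one produces "ilce"; step two turns that into "hkbd".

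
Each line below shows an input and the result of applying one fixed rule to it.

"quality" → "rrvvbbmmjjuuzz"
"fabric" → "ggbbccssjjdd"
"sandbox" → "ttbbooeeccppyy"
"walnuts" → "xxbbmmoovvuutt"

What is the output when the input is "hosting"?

What's happening: double every character, then shift every letter 1 place forward in the alphabet (wrapping around).
Working it through for "hosting": intermediate "hhoossttiinngg", final "iippttuujjoohh".

iippttuujjoohh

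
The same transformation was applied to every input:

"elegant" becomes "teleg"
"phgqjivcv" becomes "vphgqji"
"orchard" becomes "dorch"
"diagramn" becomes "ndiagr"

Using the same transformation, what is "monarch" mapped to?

The transformation: move the last character to the front, then delete the last 2 characters.
"monarch" → "hmona".

hmona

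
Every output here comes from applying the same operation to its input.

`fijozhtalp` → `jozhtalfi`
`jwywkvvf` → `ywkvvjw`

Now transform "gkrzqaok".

The rule is to delete the last character, then move the first 2 characters to the end (rotate left by 2).
So "gkrzqaok" becomes "rzqaogk".

rzqaogk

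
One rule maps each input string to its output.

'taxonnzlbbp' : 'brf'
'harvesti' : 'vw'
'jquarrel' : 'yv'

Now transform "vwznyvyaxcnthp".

dzbx

Each output is the input with this applied: shift every letter 4 places forward in the alphabet (wrapping around), then keep one character in every 3, starting at position 3 (positions 3rd, 6th, 9th, ...).
"vwznyvyaxcnthp" → "dzbx".
(Check on "jquarrel": → "nuyevvip" → "yv" ✓)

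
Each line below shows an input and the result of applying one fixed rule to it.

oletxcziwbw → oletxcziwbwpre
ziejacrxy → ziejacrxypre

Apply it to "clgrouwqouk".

clgrouwqoukpre

The transformation: append "pre".
Doing the same to "clgrouwqouk": "clgrouwqoukpre".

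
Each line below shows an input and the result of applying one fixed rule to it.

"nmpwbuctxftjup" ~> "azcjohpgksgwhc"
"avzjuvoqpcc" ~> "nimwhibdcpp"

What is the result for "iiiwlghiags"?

vvvjytuvntf

Each output is the input with this applied: shift every letter 13 places forward in the alphabet (wrapping around) — i.e. ROT13.
For "iiiwlghiags" the result is "vvvjytuvntf".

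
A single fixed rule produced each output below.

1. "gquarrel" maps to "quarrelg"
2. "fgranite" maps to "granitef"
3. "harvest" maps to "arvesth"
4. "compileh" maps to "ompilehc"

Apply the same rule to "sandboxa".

The rule is to move the first character to the end.
Doing the same to "sandboxa": "andboxas".

andboxas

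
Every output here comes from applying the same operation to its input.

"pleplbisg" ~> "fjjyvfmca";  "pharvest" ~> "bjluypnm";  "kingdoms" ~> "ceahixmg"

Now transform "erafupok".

lyzujoei

The pattern: swap each adjacent pair of characters (1↔2, 3↔4, ...), then shift every letter 6 places backward in the alphabet (wrapping around).
On "erafupok": the first step gives "refapuko", and the second then gives "lyzujoei".
(Check on "pleplbisg": → "lppeblsig" → "fjjyvfmca" ✓)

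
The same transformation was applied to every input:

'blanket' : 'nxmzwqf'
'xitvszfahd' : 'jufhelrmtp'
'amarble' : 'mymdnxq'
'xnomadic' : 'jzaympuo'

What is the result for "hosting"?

Looking at the pairs, the operation is to shift every letter 12 places forward in the alphabet (wrapping around).
So "hosting" becomes "taefuzs".

taefuzs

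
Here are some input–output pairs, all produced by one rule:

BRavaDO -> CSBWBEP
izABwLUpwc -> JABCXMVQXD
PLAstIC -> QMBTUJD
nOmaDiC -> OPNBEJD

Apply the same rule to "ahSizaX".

BITJABY

The rule is to shift every letter 1 place forward in the alphabet (wrapping around), then convert every letter to uppercase.
For "ahSizaX" the result is "BITJABY".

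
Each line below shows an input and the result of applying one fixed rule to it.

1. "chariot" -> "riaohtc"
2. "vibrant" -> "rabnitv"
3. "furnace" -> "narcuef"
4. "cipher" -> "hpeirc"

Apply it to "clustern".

tseurlnc

The transformation: take characters alternately from the front and the back (1st, last, 2nd, 2nd-last, ...), then reverse the string.
For "clustern", step one produces "cnlruest"; step two turns that into "tseurlnc".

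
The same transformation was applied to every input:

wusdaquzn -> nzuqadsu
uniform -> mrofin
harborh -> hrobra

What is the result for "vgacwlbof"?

Rule — reverse the string, then delete the last character.
Applying both steps to "vgacwlbof": "foblwcagv", then "foblwcag".

foblwcag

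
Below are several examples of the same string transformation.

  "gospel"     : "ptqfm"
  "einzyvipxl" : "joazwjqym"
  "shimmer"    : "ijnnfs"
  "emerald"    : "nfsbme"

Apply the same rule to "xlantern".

mboufso

The rule is to delete the first character, then shift every letter 1 place forward in the alphabet (wrapping around).
Doing the same to "xlantern": "mboufso".
(Check on "shimmer": → "himmer" → "ijnnfs" ✓)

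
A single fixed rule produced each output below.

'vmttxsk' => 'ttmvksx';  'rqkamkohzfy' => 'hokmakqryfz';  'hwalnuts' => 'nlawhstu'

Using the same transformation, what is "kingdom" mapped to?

Each output is the input with this applied: reverse the string, then move the first 3 characters to the end (rotate left by 3).
"kingdom" → "modgnik" → "gnikmod".
(Check on "vmttxsk": → "ksxttmv" → "ttmvksx" ✓)

gnikmod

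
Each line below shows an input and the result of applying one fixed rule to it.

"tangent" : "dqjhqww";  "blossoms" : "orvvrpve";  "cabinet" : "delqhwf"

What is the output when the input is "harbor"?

Rule — shift every letter 3 places forward in the alphabet (wrapping around), then move the first character to the end.
"harbor" → "kdueru" → "dueruk".

dueruk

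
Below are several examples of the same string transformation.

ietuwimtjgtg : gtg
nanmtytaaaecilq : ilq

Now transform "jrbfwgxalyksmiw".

miw

The rule is to keep only the last 3 characters.
On "jrbfwgxalyksmiw" that produces "miw".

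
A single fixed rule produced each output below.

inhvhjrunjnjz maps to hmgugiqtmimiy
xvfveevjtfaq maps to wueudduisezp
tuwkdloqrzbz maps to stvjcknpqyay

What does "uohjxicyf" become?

tngiwhbxe

The transformation: shift every letter 1 place backward in the alphabet (wrapping around).
For "uohjxicyf" the result is "tngiwhbxe".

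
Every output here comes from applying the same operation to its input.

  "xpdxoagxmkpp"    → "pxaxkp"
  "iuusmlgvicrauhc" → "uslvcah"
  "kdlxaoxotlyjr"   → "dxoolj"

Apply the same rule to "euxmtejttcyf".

umetcf

The transformation: keep every other character starting from the second (positions 2nd, 4th, 6th, ...).
For "euxmtejttcyf" the result is "umetcf".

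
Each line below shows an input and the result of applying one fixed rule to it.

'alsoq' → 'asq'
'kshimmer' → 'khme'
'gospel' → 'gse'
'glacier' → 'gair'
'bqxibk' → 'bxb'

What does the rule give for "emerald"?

eead

The rule is to keep every other character starting from the first (positions 1st, 3rd, 5th, ...).
So "emerald" becomes "eead".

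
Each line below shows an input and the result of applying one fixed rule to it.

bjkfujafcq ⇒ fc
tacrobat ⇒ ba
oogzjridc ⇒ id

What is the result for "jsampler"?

le

In each case the input is transformed by: move the last character to the front, then keep only the last 2 characters.
"jsampler" → "le".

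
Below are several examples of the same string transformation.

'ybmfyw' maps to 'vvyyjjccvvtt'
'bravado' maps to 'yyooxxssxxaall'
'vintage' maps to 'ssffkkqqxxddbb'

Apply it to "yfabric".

In each case the input is transformed by: double every character, then shift every letter 3 places backward in the alphabet (wrapping around).
Starting from "yfabric": after the first operation, "yyffaabbrriicc"; after the second, "vvccxxyyooffzz".

vvccxxyyooffzz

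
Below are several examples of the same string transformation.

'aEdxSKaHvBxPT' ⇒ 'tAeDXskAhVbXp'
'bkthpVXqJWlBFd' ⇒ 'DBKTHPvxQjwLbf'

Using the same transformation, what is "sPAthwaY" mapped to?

The transformation: move the last character to the front, then flip the case of every letter.
Starting from "sPAthwaY": after the first operation, "YsPAthwa"; after the second, "ySpaTHWA".

ySpaTHWA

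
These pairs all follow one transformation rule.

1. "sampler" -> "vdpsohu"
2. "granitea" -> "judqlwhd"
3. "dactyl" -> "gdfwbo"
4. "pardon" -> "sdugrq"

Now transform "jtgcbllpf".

Rule — shift every letter 3 places forward in the alphabet (wrapping around).
Applying that to "jtgcbllpf" gives "mwjfeoosi".

mwjfeoosi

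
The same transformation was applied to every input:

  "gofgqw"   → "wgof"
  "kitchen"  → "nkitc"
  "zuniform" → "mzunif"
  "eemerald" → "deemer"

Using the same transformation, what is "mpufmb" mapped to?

bmpu

The transformation: move the last 3 characters to the front (rotate right by 3), then delete the first 2 characters.
On "mpufmb": the first step gives "fmbmpu", and the second then gives "bmpu".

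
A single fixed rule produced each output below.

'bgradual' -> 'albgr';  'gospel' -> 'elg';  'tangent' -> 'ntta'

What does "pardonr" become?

nrpa

The rule is to move the last 2 characters to the front (rotate right by 2), then delete the last 3 characters.
Applying both steps to "pardonr": "nrpardo", then "nrpa".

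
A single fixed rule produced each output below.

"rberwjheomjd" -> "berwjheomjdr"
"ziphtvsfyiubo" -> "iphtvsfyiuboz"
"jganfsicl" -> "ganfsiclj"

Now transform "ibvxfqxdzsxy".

Each output is the input with this applied: move the first character to the end.
So "ibvxfqxdzsxy" becomes "bvxfqxdzsxyi".

bvxfqxdzsxyi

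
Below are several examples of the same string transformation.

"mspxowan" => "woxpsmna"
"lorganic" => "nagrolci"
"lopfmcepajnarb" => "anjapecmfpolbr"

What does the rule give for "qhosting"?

The pattern: reverse the string, then move the first 2 characters to the end (rotate left by 2).
Applying both steps to "qhosting": "gnitsohq", then "itsohqgn".

itsohqgn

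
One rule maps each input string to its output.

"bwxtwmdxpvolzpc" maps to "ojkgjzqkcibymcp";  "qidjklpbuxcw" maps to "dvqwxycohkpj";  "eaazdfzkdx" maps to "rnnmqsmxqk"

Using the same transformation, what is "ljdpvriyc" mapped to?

Each output is the input with this applied: shift every letter 13 places forward in the alphabet (wrapping around) — i.e. ROT13.
"ljdpvriyc" → "ywqcievlp".

ywqcievlp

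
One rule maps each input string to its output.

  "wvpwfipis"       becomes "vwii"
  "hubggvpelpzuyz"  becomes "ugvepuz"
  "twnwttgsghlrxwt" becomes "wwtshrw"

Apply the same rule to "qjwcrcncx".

Each output is the input with this applied: keep every other character starting from the second (positions 2nd, 4th, 6th, ...).
"qjwcrcncx" → "jccc".

jccc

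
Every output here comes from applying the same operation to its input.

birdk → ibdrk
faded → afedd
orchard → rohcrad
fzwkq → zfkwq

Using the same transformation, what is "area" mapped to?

raae

The transformation: swap each adjacent pair of characters (1↔2, 3↔4, ...).
Applying that to "area" gives "raae".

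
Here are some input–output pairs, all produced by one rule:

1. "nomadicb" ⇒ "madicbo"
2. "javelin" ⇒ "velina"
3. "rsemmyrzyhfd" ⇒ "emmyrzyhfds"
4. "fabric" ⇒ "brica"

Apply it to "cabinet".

bineta

The rule is to delete the first character, then move the first character to the end.
On "cabinet": the first step gives "abinet", and the second then gives "bineta".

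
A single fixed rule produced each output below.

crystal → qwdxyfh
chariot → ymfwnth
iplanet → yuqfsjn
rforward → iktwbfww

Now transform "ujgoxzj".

Looking at the pairs, the operation is to shift every letter 5 places forward in the alphabet (wrapping around), then swap the first and last characters.
Working it through for "ujgoxzj": intermediate "zoltceo", final "ooltcez".
(Check on "rforward": → "wktwbfwi" → "iktwbfww" ✓)

ooltcez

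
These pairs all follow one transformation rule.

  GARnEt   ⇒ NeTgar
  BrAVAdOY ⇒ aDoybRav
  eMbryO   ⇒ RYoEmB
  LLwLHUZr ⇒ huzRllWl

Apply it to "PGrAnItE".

NiTepgRa

Rule — flip the case of every letter, then swap the front and back halves of the string.
Applying that to "PGrAnItE" gives "NiTepgRa".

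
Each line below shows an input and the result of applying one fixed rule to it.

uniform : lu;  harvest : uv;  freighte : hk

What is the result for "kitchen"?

In each case the input is transformed by: shift every letter 3 places forward in the alphabet (wrapping around), then keep one character in every 3, starting at position 3 (positions 3rd, 6th, 9th, ...).
Doing the same to "kitchen": "wh".

wh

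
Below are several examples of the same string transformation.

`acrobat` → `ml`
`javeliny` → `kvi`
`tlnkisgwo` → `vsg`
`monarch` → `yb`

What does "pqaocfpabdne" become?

amkx

Each output is the input with this applied: shift every letter 10 places forward in the alphabet (wrapping around), then keep one character in every 3, starting at position 2 (positions 2nd, 5th, 8th, ...).
On "pqaocfpabdne": the first step gives "zakympzklnxo", and the second then gives "amkx".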